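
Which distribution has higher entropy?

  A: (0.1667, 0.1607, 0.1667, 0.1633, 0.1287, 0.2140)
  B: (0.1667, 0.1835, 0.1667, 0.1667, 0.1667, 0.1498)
B

Both distributions are close to uniform, making this a harder comparison.

H(A) = 2.5691 bits
H(B) = 2.5825 bits

The distribution closer to uniform has higher entropy.
Answer: B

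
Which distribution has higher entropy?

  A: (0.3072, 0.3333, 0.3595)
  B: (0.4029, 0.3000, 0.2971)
A

Both distributions are close to uniform, making this a harder comparison.

H(A) = 1.5820 bits
H(B) = 1.5697 bits

The distribution closer to uniform has higher entropy.
Answer: A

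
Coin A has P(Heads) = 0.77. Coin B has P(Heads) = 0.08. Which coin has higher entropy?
A

For binary distributions, entropy is maximized at p=0.5 and decreases as p moves toward 0 or 1.

H(A) = H(0.77) = 0.7780 bits
H(B) = H(0.08) = 0.4022 bits

Distribution A (p=0.77) is closer to uniform (p=0.5), so it has higher entropy.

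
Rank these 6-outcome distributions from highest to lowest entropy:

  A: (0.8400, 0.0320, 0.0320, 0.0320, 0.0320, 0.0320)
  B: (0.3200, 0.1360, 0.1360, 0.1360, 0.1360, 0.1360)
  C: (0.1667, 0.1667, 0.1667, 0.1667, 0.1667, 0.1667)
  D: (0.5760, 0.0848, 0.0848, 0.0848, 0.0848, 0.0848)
C > B > D > A

Key insight: Entropy is maximized by uniform distributions and minimized by concentrated distributions.

Entropies:
  H(A) = 1.0058 bits
  H(B) = 2.4833 bits
  H(C) = 2.5850 bits
  H(D) = 1.9678 bits

Ranking: C > B > D > A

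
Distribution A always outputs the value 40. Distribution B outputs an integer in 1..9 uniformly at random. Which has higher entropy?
B

A is deterministic, so H(A) = 0. B is uniform over 9 outcomes, so H(B) = log₂(9) = 3.170 bits. Any distribution with genuine randomness has higher entropy than a deterministic one.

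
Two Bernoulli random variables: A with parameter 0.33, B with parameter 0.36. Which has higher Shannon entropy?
B

For binary distributions, entropy is maximized at p=0.5 and decreases as p moves toward 0 or 1.

H(A) = H(0.33) = 0.9149 bits
H(B) = H(0.36) = 0.9427 bits

Distribution B (p=0.36) is closer to uniform (p=0.5), so it has higher entropy.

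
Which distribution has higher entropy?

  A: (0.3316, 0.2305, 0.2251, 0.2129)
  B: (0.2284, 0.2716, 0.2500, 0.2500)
B

Both distributions are close to uniform, making this a harder comparison.

H(A) = 1.9754 bits
H(B) = 1.9973 bits

The distribution closer to uniform has higher entropy.
Answer: B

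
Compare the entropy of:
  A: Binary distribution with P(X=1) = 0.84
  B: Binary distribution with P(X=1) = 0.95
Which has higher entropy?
A

For binary distributions, entropy is maximized at p=0.5 and decreases as p moves toward 0 or 1.

H(A) = H(0.84) = 0.6343 bits
H(B) = H(0.95) = 0.2864 bits

Distribution A (p=0.84) is closer to uniform (p=0.5), so it has higher entropy.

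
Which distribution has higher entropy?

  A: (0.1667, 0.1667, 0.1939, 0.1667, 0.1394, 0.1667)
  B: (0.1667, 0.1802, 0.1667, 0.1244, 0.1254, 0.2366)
A

Both distributions are close to uniform, making this a harder comparison.

H(A) = 2.5785 bits
H(B) = 2.5489 bits

The distribution closer to uniform has higher entropy.
Answer: A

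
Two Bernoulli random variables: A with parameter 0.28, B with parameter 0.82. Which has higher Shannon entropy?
A

For binary distributions, entropy is maximized at p=0.5 and decreases as p moves toward 0 or 1.

H(A) = H(0.28) = 0.8555 bits
H(B) = H(0.82) = 0.6801 bits

Distribution A (p=0.28) is closer to uniform (p=0.5), so it has higher entropy.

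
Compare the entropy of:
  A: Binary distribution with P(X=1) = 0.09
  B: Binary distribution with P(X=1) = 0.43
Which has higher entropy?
B

For binary distributions, entropy is maximized at p=0.5 and decreases as p moves toward 0 or 1.

H(A) = H(0.09) = 0.4365 bits
H(B) = H(0.43) = 0.9858 bits

Distribution B (p=0.43) is closer to uniform (p=0.5), so it has higher entropy.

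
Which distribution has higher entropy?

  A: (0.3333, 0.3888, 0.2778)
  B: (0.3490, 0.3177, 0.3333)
B

Both distributions are close to uniform, making this a harder comparison.

H(A) = 1.5716 bits
H(B) = 1.5839 bits

The distribution closer to uniform has higher entropy.
Answer: B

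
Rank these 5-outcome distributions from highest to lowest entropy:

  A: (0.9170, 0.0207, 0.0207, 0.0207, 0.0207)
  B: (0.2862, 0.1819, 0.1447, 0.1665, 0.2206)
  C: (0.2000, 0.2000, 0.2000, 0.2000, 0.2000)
C > B > A

Key insight: Entropy is maximized by uniform distributions and minimized by concentrated distributions.

- Uniform distributions have maximum entropy log₂(5) = 2.3219 bits
- The more "peaked" or concentrated a distribution, the lower its entropy

Entropies:
  H(A) = 0.5787 bits
  H(B) = 2.2791 bits
  H(C) = 2.3219 bits

Ranking: C > B > A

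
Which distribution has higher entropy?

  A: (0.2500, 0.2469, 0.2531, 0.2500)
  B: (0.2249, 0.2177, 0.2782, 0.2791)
A

Both distributions are close to uniform, making this a harder comparison.

H(A) = 1.9999 bits
H(B) = 1.9904 bits

The distribution closer to uniform has higher entropy.
Answer: A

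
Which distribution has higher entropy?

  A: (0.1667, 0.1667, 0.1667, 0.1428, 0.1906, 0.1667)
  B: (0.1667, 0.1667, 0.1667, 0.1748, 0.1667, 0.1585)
B

Both distributions are close to uniform, making this a harder comparison.

H(A) = 2.5800 bits
H(B) = 2.5844 bits

The distribution closer to uniform has higher entropy.
Answer: B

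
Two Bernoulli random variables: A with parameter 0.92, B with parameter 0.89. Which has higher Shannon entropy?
B

For binary distributions, entropy is maximized at p=0.5 and decreases as p moves toward 0 or 1.

H(A) = H(0.92) = 0.4022 bits
H(B) = H(0.89) = 0.4999 bits

Distribution B (p=0.89) is closer to uniform (p=0.5), so it has higher entropy.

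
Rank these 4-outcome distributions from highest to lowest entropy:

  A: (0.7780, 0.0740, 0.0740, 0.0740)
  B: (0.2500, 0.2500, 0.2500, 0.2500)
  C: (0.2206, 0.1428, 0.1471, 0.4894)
B > C > A

Key insight: Entropy is maximized by uniform distributions and minimized by concentrated distributions.

- Uniform distributions have maximum entropy log₂(4) = 2.0000 bits
- The more "peaked" or concentrated a distribution, the lower its entropy

Entropies:
  H(A) = 1.1157 bits
  H(B) = 2.0000 bits
  H(C) = 1.7934 bits

Ranking: B > C > A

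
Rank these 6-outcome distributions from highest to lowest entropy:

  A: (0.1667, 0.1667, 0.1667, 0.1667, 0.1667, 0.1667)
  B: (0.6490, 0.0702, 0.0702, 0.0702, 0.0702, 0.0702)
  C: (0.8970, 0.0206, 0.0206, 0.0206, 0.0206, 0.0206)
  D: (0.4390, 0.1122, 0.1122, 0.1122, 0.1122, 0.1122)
A > D > B > C

Key insight: Entropy is maximized by uniform distributions and minimized by concentrated distributions.

Entropies:
  H(A) = 2.5850 bits
  H(B) = 1.7500 bits
  H(C) = 0.7176 bits
  H(D) = 2.2918 bits

Ranking: A > D > B > C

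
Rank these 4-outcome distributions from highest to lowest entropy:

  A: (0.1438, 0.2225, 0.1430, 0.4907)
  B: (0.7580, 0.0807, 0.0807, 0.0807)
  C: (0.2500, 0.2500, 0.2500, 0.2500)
C > A > B

Key insight: Entropy is maximized by uniform distributions and minimized by concentrated distributions.

- Uniform distributions have maximum entropy log₂(4) = 2.0000 bits
- The more "peaked" or concentrated a distribution, the lower its entropy

Entropies:
  H(A) = 1.7899 bits
  H(B) = 1.1819 bits
  H(C) = 2.0000 bits

Ranking: C > A > B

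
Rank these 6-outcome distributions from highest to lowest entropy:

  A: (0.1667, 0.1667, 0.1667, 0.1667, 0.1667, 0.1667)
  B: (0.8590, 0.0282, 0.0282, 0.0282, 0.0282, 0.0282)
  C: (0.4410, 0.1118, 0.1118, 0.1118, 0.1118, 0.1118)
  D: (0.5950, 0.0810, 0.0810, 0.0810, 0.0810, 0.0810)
A > C > D > B

Key insight: Entropy is maximized by uniform distributions and minimized by concentrated distributions.

Entropies:
  H(A) = 2.5850 bits
  H(B) = 0.9142 bits
  H(C) = 2.2879 bits
  H(D) = 1.9142 bits

Ranking: A > C > D > B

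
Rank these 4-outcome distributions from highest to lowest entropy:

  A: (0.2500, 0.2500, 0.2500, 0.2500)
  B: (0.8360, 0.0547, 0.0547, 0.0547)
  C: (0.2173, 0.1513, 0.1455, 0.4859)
A > C > B

Key insight: Entropy is maximized by uniform distributions and minimized by concentrated distributions.

- Uniform distributions have maximum entropy log₂(4) = 2.0000 bits
- The more "peaked" or concentrated a distribution, the lower its entropy

Entropies:
  H(A) = 2.0000 bits
  H(B) = 0.9037 bits
  H(C) = 1.8013 bits

Ranking: A > C > B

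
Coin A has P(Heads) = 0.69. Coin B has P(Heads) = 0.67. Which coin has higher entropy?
B

For binary distributions, entropy is maximized at p=0.5 and decreases as p moves toward 0 or 1.

H(A) = H(0.69) = 0.8932 bits
H(B) = H(0.67) = 0.9149 bits

Distribution B (p=0.67) is closer to uniform (p=0.5), so it has higher entropy.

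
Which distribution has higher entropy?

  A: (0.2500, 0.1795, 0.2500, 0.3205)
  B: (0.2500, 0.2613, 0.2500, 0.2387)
B

Both distributions are close to uniform, making this a harder comparison.

H(A) = 1.9709 bits
H(B) = 1.9993 bits

The distribution closer to uniform has higher entropy.
Answer: B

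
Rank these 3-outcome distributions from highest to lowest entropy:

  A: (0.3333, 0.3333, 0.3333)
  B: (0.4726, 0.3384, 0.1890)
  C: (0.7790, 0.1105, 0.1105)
A > B > C

Key insight: Entropy is maximized by uniform distributions and minimized by concentrated distributions.

- Uniform distributions have maximum entropy log₂(3) = 1.5850 bits
- The more "peaked" or concentrated a distribution, the lower its entropy

Entropies:
  H(A) = 1.5850 bits
  H(B) = 1.4943 bits
  H(C) = 0.9830 bits

Ranking: A > B > C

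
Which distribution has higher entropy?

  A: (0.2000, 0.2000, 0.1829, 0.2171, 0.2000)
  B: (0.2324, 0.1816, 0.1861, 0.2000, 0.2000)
A

Both distributions are close to uniform, making this a harder comparison.

H(A) = 2.3198 bits
H(B) = 2.3164 bits

The distribution closer to uniform has higher entropy.
Answer: A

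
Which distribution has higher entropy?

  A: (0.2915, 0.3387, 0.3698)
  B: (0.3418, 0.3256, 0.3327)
B

Both distributions are close to uniform, making this a harder comparison.

H(A) = 1.5782 bits
H(B) = 1.5847 bits

The distribution closer to uniform has higher entropy.
Answer: B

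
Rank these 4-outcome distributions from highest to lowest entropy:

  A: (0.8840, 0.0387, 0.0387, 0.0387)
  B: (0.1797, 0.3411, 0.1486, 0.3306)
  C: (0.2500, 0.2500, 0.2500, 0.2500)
C > B > A

Key insight: Entropy is maximized by uniform distributions and minimized by concentrated distributions.

- Uniform distributions have maximum entropy log₂(4) = 2.0000 bits
- The more "peaked" or concentrated a distribution, the lower its entropy

Entropies:
  H(A) = 0.7016 bits
  H(B) = 1.9110 bits
  H(C) = 2.0000 bits

Ranking: C > B > A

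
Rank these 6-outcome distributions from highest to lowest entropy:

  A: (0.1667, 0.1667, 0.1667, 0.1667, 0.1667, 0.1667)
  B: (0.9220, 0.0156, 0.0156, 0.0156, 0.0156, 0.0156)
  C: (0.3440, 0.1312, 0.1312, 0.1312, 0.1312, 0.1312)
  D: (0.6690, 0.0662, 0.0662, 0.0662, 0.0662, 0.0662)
A > C > D > B

Key insight: Entropy is maximized by uniform distributions and minimized by concentrated distributions.

Entropies:
  H(A) = 2.5850 bits
  H(B) = 0.5762 bits
  H(C) = 2.4518 bits
  H(D) = 1.6845 bits

Ranking: A > C > D > B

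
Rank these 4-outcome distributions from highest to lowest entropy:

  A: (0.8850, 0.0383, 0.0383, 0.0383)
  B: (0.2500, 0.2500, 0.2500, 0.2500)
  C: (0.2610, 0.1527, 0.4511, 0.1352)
B > C > A

Key insight: Entropy is maximized by uniform distributions and minimized by concentrated distributions.

- Uniform distributions have maximum entropy log₂(4) = 2.0000 bits
- The more "peaked" or concentrated a distribution, the lower its entropy

Entropies:
  H(A) = 0.6971 bits
  H(B) = 2.0000 bits
  H(C) = 1.8282 bits

Ranking: B > C > A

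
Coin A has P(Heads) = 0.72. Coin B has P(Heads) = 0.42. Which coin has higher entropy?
B

For binary distributions, entropy is maximized at p=0.5 and decreases as p moves toward 0 or 1.

H(A) = H(0.72) = 0.8555 bits
H(B) = H(0.42) = 0.9815 bits

Distribution B (p=0.42) is closer to uniform (p=0.5), so it has higher entropy.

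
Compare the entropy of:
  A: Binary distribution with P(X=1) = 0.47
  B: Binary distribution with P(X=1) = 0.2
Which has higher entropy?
A

For binary distributions, entropy is maximized at p=0.5 and decreases as p moves toward 0 or 1.

H(A) = H(0.47) = 0.9974 bits
H(B) = H(0.2) = 0.7219 bits

Distribution A (p=0.47) is closer to uniform (p=0.5), so it has higher entropy.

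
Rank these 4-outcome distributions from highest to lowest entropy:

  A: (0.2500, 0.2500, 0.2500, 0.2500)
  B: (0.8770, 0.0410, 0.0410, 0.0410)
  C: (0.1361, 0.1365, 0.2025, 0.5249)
A > C > B

Key insight: Entropy is maximized by uniform distributions and minimized by concentrated distributions.

- Uniform distributions have maximum entropy log₂(4) = 2.0000 bits
- The more "peaked" or concentrated a distribution, the lower its entropy

Entropies:
  H(A) = 2.0000 bits
  H(B) = 0.7329 bits
  H(C) = 1.7384 bits

Ranking: A > C > B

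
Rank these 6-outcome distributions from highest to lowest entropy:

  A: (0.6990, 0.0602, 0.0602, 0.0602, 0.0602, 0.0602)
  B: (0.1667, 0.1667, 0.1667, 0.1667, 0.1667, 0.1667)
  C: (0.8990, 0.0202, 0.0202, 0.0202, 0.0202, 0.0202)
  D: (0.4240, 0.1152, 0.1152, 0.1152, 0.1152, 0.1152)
B > D > A > C

Key insight: Entropy is maximized by uniform distributions and minimized by concentrated distributions.

Entropies:
  H(A) = 1.5814 bits
  H(B) = 2.5850 bits
  H(C) = 0.7067 bits
  H(D) = 2.3207 bits

Ranking: B > D > A > C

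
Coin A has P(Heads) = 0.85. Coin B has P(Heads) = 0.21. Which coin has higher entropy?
B

For binary distributions, entropy is maximized at p=0.5 and decreases as p moves toward 0 or 1.

H(A) = H(0.85) = 0.6098 bits
H(B) = H(0.21) = 0.7415 bits

Distribution B (p=0.21) is closer to uniform (p=0.5), so it has higher entropy.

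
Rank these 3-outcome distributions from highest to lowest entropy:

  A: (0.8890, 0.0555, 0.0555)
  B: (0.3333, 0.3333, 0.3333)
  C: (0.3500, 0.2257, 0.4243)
B > C > A

Key insight: Entropy is maximized by uniform distributions and minimized by concentrated distributions.

- Uniform distributions have maximum entropy log₂(3) = 1.5850 bits
- The more "peaked" or concentrated a distribution, the lower its entropy

Entropies:
  H(A) = 0.6139 bits
  H(B) = 1.5850 bits
  H(C) = 1.5396 bits

Ranking: B > C > A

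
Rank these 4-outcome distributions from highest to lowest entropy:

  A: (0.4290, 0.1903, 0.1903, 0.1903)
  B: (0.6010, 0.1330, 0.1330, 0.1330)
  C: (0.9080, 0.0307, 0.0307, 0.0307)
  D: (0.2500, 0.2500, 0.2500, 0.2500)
D > A > B > C

Key insight: Entropy is maximized by uniform distributions and minimized by concentrated distributions.

Entropies:
  H(A) = 1.8904 bits
  H(B) = 1.6028 bits
  H(C) = 0.5889 bits
  H(D) = 2.0000 bits

Ranking: D > A > B > C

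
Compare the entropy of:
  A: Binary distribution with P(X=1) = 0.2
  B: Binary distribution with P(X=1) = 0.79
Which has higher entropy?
B

For binary distributions, entropy is maximized at p=0.5 and decreases as p moves toward 0 or 1.

H(A) = H(0.2) = 0.7219 bits
H(B) = H(0.79) = 0.7415 bits

Distribution B (p=0.79) is closer to uniform (p=0.5), so it has higher entropy.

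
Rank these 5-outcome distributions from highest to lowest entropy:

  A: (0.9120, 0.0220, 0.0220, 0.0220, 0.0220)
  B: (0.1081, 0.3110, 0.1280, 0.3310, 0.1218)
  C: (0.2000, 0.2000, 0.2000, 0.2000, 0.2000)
C > B > A

Key insight: Entropy is maximized by uniform distributions and minimized by concentrated distributions.

- Uniform distributions have maximum entropy log₂(5) = 2.3219 bits
- The more "peaked" or concentrated a distribution, the lower its entropy

Entropies:
  H(A) = 0.6058 bits
  H(B) = 2.1486 bits
  H(C) = 2.3219 bits

Ranking: C > B > A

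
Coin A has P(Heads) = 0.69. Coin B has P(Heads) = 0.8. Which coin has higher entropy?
A

For binary distributions, entropy is maximized at p=0.5 and decreases as p moves toward 0 or 1.

H(A) = H(0.69) = 0.8932 bits
H(B) = H(0.8) = 0.7219 bits

Distribution A (p=0.69) is closer to uniform (p=0.5), so it has higher entropy.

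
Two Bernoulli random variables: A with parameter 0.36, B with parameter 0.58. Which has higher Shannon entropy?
B

For binary distributions, entropy is maximized at p=0.5 and decreases as p moves toward 0 or 1.

H(A) = H(0.36) = 0.9427 bits
H(B) = H(0.58) = 0.9815 bits

Distribution B (p=0.58) is closer to uniform (p=0.5), so it has higher entropy.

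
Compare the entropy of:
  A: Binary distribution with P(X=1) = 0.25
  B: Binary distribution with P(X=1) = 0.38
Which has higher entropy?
B

For binary distributions, entropy is maximized at p=0.5 and decreases as p moves toward 0 or 1.

H(A) = H(0.25) = 0.8113 bits
H(B) = H(0.38) = 0.9580 bits

Distribution B (p=0.38) is closer to uniform (p=0.5), so it has higher entropy.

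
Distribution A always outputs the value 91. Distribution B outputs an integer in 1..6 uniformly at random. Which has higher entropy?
B

A is deterministic, so H(A) = 0. B is uniform over 6 outcomes, so H(B) = log₂(6) = 2.585 bits. Any distribution with genuine randomness has higher entropy than a deterministic one.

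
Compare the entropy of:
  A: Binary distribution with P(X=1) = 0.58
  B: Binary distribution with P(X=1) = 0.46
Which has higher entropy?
B

For binary distributions, entropy is maximized at p=0.5 and decreases as p moves toward 0 or 1.

H(A) = H(0.58) = 0.9815 bits
H(B) = H(0.46) = 0.9954 bits

Distribution B (p=0.46) is closer to uniform (p=0.5), so it has higher entropy.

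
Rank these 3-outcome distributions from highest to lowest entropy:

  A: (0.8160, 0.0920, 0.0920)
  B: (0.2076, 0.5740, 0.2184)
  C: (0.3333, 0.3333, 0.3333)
C > B > A

Key insight: Entropy is maximized by uniform distributions and minimized by concentrated distributions.

- Uniform distributions have maximum entropy log₂(3) = 1.5850 bits
- The more "peaked" or concentrated a distribution, the lower its entropy

Entropies:
  H(A) = 0.8727 bits
  H(B) = 1.4100 bits
  H(C) = 1.5850 bits

Ranking: C > B > A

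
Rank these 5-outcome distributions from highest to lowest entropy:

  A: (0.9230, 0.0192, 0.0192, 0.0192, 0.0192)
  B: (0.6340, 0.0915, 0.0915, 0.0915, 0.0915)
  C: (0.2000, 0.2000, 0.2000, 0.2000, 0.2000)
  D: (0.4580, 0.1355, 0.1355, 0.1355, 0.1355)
C > D > B > A

Key insight: Entropy is maximized by uniform distributions and minimized by concentrated distributions.

Entropies:
  H(A) = 0.5455 bits
  H(B) = 1.6796 bits
  H(C) = 2.3219 bits
  H(D) = 2.0789 bits

Ranking: C > D > B > A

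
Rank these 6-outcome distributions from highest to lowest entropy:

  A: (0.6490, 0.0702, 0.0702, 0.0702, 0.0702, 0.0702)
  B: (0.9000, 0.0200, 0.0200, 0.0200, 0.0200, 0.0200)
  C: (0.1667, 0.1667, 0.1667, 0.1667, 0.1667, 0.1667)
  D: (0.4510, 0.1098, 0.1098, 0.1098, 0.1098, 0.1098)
C > D > A > B

Key insight: Entropy is maximized by uniform distributions and minimized by concentrated distributions.

Entropies:
  H(A) = 1.7500 bits
  H(B) = 0.7012 bits
  H(C) = 2.5850 bits
  H(D) = 2.2678 bits

Ranking: C > D > A > B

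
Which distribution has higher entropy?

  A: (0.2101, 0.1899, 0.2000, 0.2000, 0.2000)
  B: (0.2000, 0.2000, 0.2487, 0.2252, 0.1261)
A

Both distributions are close to uniform, making this a harder comparison.

H(A) = 2.3212 bits
H(B) = 2.2891 bits

The distribution closer to uniform has higher entropy.
Answer: A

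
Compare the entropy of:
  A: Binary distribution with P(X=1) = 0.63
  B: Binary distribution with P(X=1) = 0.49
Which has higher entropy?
B

For binary distributions, entropy is maximized at p=0.5 and decreases as p moves toward 0 or 1.

H(A) = H(0.63) = 0.9507 bits
H(B) = H(0.49) = 0.9997 bits

Distribution B (p=0.49) is closer to uniform (p=0.5), so it has higher entropy.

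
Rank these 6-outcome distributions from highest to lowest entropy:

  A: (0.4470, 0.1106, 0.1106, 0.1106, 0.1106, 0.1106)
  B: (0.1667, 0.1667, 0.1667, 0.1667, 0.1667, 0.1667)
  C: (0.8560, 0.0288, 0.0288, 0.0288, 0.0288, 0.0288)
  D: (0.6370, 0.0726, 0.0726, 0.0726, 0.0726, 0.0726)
B > A > D > C

Key insight: Entropy is maximized by uniform distributions and minimized by concentrated distributions.

Entropies:
  H(A) = 2.2759 bits
  H(B) = 2.5850 bits
  H(C) = 0.9290 bits
  H(D) = 1.7880 bits

Ranking: B > A > D > C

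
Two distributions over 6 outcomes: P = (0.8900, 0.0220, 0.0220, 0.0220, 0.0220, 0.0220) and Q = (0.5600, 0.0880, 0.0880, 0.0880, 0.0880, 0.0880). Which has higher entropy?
Q

P is highly concentrated on one outcome (89%), making it nearly deterministic. Q spreads its mass more evenly (max 56%). The more spread-out distribution has higher entropy: H(P) ≈ 0.755 bits, H(Q) ≈ 2.011 bits.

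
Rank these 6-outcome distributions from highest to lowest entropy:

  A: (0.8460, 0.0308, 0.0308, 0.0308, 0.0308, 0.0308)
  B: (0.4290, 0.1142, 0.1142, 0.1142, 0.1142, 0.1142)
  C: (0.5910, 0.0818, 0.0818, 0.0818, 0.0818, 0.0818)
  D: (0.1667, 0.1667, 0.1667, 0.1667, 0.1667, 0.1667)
D > B > C > A

Key insight: Entropy is maximized by uniform distributions and minimized by concentrated distributions.

Entropies:
  H(A) = 0.9773 bits
  H(B) = 2.3112 bits
  H(C) = 1.9256 bits
  H(D) = 2.5850 bits

Ranking: D > B > C > A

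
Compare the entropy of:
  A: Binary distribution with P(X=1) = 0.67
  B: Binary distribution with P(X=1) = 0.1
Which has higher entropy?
A

For binary distributions, entropy is maximized at p=0.5 and decreases as p moves toward 0 or 1.

H(A) = H(0.67) = 0.9149 bits
H(B) = H(0.1) = 0.4690 bits

Distribution A (p=0.67) is closer to uniform (p=0.5), so it has higher entropy.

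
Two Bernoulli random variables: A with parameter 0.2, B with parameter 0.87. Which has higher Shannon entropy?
A

For binary distributions, entropy is maximized at p=0.5 and decreases as p moves toward 0 or 1.

H(A) = H(0.2) = 0.7219 bits
H(B) = H(0.87) = 0.5574 bits

Distribution A (p=0.2) is closer to uniform (p=0.5), so it has higher entropy.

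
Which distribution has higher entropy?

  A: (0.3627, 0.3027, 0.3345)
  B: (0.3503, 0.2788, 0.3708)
A

Both distributions are close to uniform, making this a harder comparison.

H(A) = 1.5811 bits
H(B) = 1.5746 bits

The distribution closer to uniform has higher entropy.
Answer: A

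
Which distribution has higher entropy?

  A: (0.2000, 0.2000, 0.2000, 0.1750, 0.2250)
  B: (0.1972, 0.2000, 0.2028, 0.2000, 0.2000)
B

Both distributions are close to uniform, making this a harder comparison.

H(A) = 2.3174 bits
H(B) = 2.3219 bits

The distribution closer to uniform has higher entropy.
Answer: B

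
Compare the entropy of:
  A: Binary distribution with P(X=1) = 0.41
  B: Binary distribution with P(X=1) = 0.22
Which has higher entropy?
A

For binary distributions, entropy is maximized at p=0.5 and decreases as p moves toward 0 or 1.

H(A) = H(0.41) = 0.9765 bits
H(B) = H(0.22) = 0.7602 bits

Distribution A (p=0.41) is closer to uniform (p=0.5), so it has higher entropy.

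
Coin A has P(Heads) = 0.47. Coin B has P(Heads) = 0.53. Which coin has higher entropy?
Equal

For binary distributions, entropy is maximized at p=0.5 and decreases as p moves toward 0 or 1.

H(A) = H(0.47) = 0.9974 bits
H(B) = H(0.53) = 0.9974 bits

Both distributions are equally far from uniform (|0.47-0.5| = |0.53-0.5|), so they have the same entropy.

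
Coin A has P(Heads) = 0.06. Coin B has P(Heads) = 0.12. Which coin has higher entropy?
B

For binary distributions, entropy is maximized at p=0.5 and decreases as p moves toward 0 or 1.

H(A) = H(0.06) = 0.3274 bits
H(B) = H(0.12) = 0.5294 bits

Distribution B (p=0.12) is closer to uniform (p=0.5), so it has higher entropy.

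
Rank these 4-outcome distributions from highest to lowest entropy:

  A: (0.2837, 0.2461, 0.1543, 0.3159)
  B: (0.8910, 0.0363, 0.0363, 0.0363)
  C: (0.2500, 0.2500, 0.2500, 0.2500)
C > A > B

Key insight: Entropy is maximized by uniform distributions and minimized by concentrated distributions.

- Uniform distributions have maximum entropy log₂(4) = 2.0000 bits
- The more "peaked" or concentrated a distribution, the lower its entropy

Entropies:
  H(A) = 1.9546 bits
  H(B) = 0.6697 bits
  H(C) = 2.0000 bits

Ranking: C > A > B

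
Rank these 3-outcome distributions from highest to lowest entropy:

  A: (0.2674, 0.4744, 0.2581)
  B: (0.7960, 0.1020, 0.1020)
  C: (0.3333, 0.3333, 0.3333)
C > A > B

Key insight: Entropy is maximized by uniform distributions and minimized by concentrated distributions.

- Uniform distributions have maximum entropy log₂(3) = 1.5850 bits
- The more "peaked" or concentrated a distribution, the lower its entropy

Entropies:
  H(A) = 1.5236 bits
  H(B) = 0.9339 bits
  H(C) = 1.5850 bits

Ranking: C > A > B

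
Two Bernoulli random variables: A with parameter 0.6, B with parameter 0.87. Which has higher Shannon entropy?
A

For binary distributions, entropy is maximized at p=0.5 and decreases as p moves toward 0 or 1.

H(A) = H(0.6) = 0.9710 bits
H(B) = H(0.87) = 0.5574 bits

Distribution A (p=0.6) is closer to uniform (p=0.5), so it has higher entropy.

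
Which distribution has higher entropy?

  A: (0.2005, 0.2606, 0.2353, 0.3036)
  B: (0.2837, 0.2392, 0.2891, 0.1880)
A

Both distributions are close to uniform, making this a harder comparison.

H(A) = 1.9837 bits
H(B) = 1.9802 bits

The distribution closer to uniform has higher entropy.
Answer: A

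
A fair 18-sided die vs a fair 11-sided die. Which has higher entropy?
18-sided die

Both are uniform distributions; for uniform over n outcomes, H = log₂(n). H(18-sided) = log₂(18) = 4.170 bits and H(11-sided) = log₂(11) = 3.459 bits. More outcomes in a uniform distribution means higher entropy.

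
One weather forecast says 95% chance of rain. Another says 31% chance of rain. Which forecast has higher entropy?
31% forecast

Treat each forecast as a Bernoulli distribution. Binary entropy is maximized at p=0.5 and falls off symmetrically toward 0 or 1. The 31% forecast is closer to 50%, so it is more uncertain. H(95%) ≈ 0.286 bits, H(31%) ≈ 0.893 bits.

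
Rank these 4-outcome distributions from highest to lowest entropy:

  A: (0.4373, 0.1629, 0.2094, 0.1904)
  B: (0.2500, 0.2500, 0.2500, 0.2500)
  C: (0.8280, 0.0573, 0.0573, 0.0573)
B > A > C

Key insight: Entropy is maximized by uniform distributions and minimized by concentrated distributions.

- Uniform distributions have maximum entropy log₂(4) = 2.0000 bits
- The more "peaked" or concentrated a distribution, the lower its entropy

Entropies:
  H(A) = 1.8762 bits
  H(B) = 2.0000 bits
  H(C) = 0.9349 bits

Ranking: B > A > C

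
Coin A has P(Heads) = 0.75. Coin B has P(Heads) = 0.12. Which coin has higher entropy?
A

For binary distributions, entropy is maximized at p=0.5 and decreases as p moves toward 0 or 1.

H(A) = H(0.75) = 0.8113 bits
H(B) = H(0.12) = 0.5294 bits

Distribution A (p=0.75) is closer to uniform (p=0.5), so it has higher entropy.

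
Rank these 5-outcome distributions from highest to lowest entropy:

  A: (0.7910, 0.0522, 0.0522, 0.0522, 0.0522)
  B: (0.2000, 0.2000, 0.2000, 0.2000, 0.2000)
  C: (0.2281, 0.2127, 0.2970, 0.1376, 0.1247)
B > C > A

Key insight: Entropy is maximized by uniform distributions and minimized by concentrated distributions.

- Uniform distributions have maximum entropy log₂(5) = 2.3219 bits
- The more "peaked" or concentrated a distribution, the lower its entropy

Entropies:
  H(A) = 1.1576 bits
  H(B) = 2.3219 bits
  H(C) = 2.2497 bits

Ranking: B > C > A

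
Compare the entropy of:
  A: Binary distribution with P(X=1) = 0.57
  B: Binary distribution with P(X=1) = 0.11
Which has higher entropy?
A

For binary distributions, entropy is maximized at p=0.5 and decreases as p moves toward 0 or 1.

H(A) = H(0.57) = 0.9858 bits
H(B) = H(0.11) = 0.4999 bits

Distribution A (p=0.57) is closer to uniform (p=0.5), so it has higher entropy.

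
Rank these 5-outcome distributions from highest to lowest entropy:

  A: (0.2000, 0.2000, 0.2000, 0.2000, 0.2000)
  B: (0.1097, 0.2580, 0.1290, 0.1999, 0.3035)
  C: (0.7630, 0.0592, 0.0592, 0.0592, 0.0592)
A > B > C

Key insight: Entropy is maximized by uniform distributions and minimized by concentrated distributions.

- Uniform distributions have maximum entropy log₂(5) = 2.3219 bits
- The more "peaked" or concentrated a distribution, the lower its entropy

Entropies:
  H(A) = 2.3219 bits
  H(B) = 2.2215 bits
  H(C) = 1.2640 bits

Ranking: A > B > C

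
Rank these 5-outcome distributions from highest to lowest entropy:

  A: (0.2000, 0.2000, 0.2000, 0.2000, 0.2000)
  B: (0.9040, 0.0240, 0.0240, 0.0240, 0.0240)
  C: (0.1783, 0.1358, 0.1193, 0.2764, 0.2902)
A > C > B

Key insight: Entropy is maximized by uniform distributions and minimized by concentrated distributions.

- Uniform distributions have maximum entropy log₂(5) = 2.3219 bits
- The more "peaked" or concentrated a distribution, the lower its entropy

Entropies:
  H(A) = 2.3219 bits
  H(B) = 0.6482 bits
  H(C) = 2.2314 bits

Ranking: A > C > B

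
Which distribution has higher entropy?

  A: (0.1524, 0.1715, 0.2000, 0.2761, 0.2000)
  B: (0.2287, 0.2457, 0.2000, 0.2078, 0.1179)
A

Both distributions are close to uniform, making this a harder comparison.

H(A) = 2.2913 bits
H(B) = 2.2833 bits

The distribution closer to uniform has higher entropy.
Answer: A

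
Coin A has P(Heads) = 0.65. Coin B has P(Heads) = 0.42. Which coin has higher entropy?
B

For binary distributions, entropy is maximized at p=0.5 and decreases as p moves toward 0 or 1.

H(A) = H(0.65) = 0.9341 bits
H(B) = H(0.42) = 0.9815 bits

Distribution B (p=0.42) is closer to uniform (p=0.5), so it has higher entropy.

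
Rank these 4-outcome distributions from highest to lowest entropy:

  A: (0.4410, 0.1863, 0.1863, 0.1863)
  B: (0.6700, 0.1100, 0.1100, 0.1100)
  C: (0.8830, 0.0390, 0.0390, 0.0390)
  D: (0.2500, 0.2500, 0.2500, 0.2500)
D > A > B > C

Key insight: Entropy is maximized by uniform distributions and minimized by concentrated distributions.

Entropies:
  H(A) = 1.8759 bits
  H(B) = 1.4380 bits
  H(C) = 0.7061 bits
  H(D) = 2.0000 bits

Ranking: D > A > B > C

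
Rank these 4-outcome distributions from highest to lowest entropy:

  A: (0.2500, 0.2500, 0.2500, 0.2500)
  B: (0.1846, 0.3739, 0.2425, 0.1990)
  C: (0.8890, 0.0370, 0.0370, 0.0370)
A > B > C

Key insight: Entropy is maximized by uniform distributions and minimized by concentrated distributions.

- Uniform distributions have maximum entropy log₂(4) = 2.0000 bits
- The more "peaked" or concentrated a distribution, the lower its entropy

Entropies:
  H(A) = 2.0000 bits
  H(B) = 1.9398 bits
  H(C) = 0.6789 bits

Ranking: A > B > C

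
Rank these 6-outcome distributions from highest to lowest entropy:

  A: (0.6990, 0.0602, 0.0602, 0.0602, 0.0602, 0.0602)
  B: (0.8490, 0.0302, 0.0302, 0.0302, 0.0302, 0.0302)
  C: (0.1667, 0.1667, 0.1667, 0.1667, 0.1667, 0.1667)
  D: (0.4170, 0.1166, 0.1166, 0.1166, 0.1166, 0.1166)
C > D > A > B

Key insight: Entropy is maximized by uniform distributions and minimized by concentrated distributions.

Entropies:
  H(A) = 1.5814 bits
  H(B) = 0.9629 bits
  H(C) = 2.5850 bits
  H(D) = 2.3337 bits

Ranking: C > D > A > B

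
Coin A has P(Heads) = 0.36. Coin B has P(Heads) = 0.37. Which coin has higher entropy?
B

For binary distributions, entropy is maximized at p=0.5 and decreases as p moves toward 0 or 1.

H(A) = H(0.36) = 0.9427 bits
H(B) = H(0.37) = 0.9507 bits

Distribution B (p=0.37) is closer to uniform (p=0.5), so it has higher entropy.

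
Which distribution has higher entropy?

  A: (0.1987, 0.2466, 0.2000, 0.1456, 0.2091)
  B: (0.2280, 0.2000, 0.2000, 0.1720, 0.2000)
B

Both distributions are close to uniform, making this a harder comparison.

H(A) = 2.3025 bits
H(B) = 2.3162 bits

The distribution closer to uniform has higher entropy.
Answer: B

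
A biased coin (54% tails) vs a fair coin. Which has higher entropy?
Fair coin

The fair coin is uniform (p=0.5), maximizing binary entropy at 1 bit. The biased coin has H(0.54) ≈ 0.995 bits — its outcome is more predictable, so its entropy is lower.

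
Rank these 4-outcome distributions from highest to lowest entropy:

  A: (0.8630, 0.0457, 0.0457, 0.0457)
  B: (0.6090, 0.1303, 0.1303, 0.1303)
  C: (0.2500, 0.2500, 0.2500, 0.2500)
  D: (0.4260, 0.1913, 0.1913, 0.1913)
C > D > B > A

Key insight: Entropy is maximized by uniform distributions and minimized by concentrated distributions.

Entropies:
  H(A) = 0.7935 bits
  H(B) = 1.5852 bits
  H(C) = 2.0000 bits
  H(D) = 1.8939 bits

Ranking: C > D > B > A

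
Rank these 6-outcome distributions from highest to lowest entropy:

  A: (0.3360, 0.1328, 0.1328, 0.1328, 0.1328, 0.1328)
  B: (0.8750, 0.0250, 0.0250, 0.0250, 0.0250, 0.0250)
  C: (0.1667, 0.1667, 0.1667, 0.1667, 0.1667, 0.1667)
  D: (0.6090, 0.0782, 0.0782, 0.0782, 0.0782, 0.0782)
C > A > D > B

Key insight: Entropy is maximized by uniform distributions and minimized by concentrated distributions.

Entropies:
  H(A) = 2.4627 bits
  H(B) = 0.8338 bits
  H(C) = 2.5850 bits
  H(D) = 1.8733 bits

Ranking: C > A > D > B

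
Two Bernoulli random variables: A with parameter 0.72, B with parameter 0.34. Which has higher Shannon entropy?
B

For binary distributions, entropy is maximized at p=0.5 and decreases as p moves toward 0 or 1.

H(A) = H(0.72) = 0.8555 bits
H(B) = H(0.34) = 0.9248 bits

Distribution B (p=0.34) is closer to uniform (p=0.5), so it has higher entropy.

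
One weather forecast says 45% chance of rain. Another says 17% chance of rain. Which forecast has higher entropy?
45% forecast

Treat each forecast as a Bernoulli distribution. Binary entropy is maximized at p=0.5 and falls off symmetrically toward 0 or 1. The 45% forecast is closer to 50%, so it is more uncertain. H(45%) ≈ 0.993 bits, H(17%) ≈ 0.658 bits.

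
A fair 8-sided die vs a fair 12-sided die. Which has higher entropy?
12-sided die

Both are uniform distributions; for uniform over n outcomes, H = log₂(n). H(8-sided) = log₂(8) = 3.000 bits and H(12-sided) = log₂(12) = 3.585 bits. More outcomes in a uniform distribution means higher entropy.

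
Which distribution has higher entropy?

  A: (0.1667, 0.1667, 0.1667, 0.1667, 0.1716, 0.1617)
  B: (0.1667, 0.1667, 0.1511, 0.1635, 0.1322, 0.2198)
A

Both distributions are close to uniform, making this a harder comparison.

H(A) = 2.5848 bits
H(B) = 2.5672 bits

The distribution closer to uniform has higher entropy.
Answer: A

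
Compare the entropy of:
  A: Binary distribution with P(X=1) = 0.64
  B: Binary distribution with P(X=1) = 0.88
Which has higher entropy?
A

For binary distributions, entropy is maximized at p=0.5 and decreases as p moves toward 0 or 1.

H(A) = H(0.64) = 0.9427 bits
H(B) = H(0.88) = 0.5294 bits

Distribution A (p=0.64) is closer to uniform (p=0.5), so it has higher entropy.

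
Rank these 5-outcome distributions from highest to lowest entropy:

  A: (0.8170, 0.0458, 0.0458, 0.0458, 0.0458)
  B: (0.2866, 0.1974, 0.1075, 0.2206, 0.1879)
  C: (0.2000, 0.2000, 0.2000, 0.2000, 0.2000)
C > B > A

Key insight: Entropy is maximized by uniform distributions and minimized by concentrated distributions.

- Uniform distributions have maximum entropy log₂(5) = 2.3219 bits
- The more "peaked" or concentrated a distribution, the lower its entropy

Entropies:
  H(A) = 1.0526 bits
  H(B) = 2.2589 bits
  H(C) = 2.3219 bits

Ranking: C > B > A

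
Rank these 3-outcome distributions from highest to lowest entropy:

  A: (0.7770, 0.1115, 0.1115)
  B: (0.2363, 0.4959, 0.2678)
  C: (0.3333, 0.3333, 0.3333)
C > B > A

Key insight: Entropy is maximized by uniform distributions and minimized by concentrated distributions.

- Uniform distributions have maximum entropy log₂(3) = 1.5850 bits
- The more "peaked" or concentrated a distribution, the lower its entropy

Entropies:
  H(A) = 0.9886 bits
  H(B) = 1.5026 bits
  H(C) = 1.5850 bits

Ranking: C > B > A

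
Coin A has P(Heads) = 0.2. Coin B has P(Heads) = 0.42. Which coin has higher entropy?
B

For binary distributions, entropy is maximized at p=0.5 and decreases as p moves toward 0 or 1.

H(A) = H(0.2) = 0.7219 bits
H(B) = H(0.42) = 0.9815 bits

Distribution B (p=0.42) is closer to uniform (p=0.5), so it has higher entropy.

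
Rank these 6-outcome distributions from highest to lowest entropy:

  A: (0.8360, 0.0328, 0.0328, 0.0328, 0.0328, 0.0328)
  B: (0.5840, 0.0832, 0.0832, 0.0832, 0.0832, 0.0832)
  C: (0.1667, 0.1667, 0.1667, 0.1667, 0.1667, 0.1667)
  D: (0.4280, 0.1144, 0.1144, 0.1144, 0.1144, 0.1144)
C > D > B > A

Key insight: Entropy is maximized by uniform distributions and minimized by concentrated distributions.

Entropies:
  H(A) = 1.0246 bits
  H(B) = 1.9455 bits
  H(C) = 2.5850 bits
  H(D) = 2.3131 bits

Ranking: C > D > B > A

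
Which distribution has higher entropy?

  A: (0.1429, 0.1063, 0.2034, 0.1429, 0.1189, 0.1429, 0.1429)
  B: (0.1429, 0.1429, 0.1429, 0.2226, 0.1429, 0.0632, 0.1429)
A

Both distributions are close to uniform, making this a harder comparison.

H(A) = 2.7805 bits
H(B) = 2.7394 bits

The distribution closer to uniform has higher entropy.
Answer: A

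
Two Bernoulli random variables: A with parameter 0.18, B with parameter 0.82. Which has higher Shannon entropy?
Equal

For binary distributions, entropy is maximized at p=0.5 and decreases as p moves toward 0 or 1.

H(A) = H(0.18) = 0.6801 bits
H(B) = H(0.82) = 0.6801 bits

Both distributions are equally far from uniform (|0.18-0.5| = |0.82-0.5|), so they have the same entropy.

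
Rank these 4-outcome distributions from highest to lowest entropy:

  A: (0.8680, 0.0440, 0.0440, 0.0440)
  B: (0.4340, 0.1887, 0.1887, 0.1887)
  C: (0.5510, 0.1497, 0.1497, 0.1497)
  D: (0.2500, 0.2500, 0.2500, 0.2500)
D > B > C > A

Key insight: Entropy is maximized by uniform distributions and minimized by concentrated distributions.

Entropies:
  H(A) = 0.7721 bits
  H(B) = 1.8845 bits
  H(C) = 1.7041 bits
  H(D) = 2.0000 bits

Ranking: D > B > C > A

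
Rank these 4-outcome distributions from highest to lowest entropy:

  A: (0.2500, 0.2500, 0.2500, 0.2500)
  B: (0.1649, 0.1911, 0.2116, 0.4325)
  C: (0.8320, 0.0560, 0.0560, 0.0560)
A > B > C

Key insight: Entropy is maximized by uniform distributions and minimized by concentrated distributions.

- Uniform distributions have maximum entropy log₂(4) = 2.0000 bits
- The more "peaked" or concentrated a distribution, the lower its entropy

Entropies:
  H(A) = 2.0000 bits
  H(B) = 1.8821 bits
  H(C) = 0.9194 bits

Ranking: A > B > C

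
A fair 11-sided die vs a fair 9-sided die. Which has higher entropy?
11-sided die

Both are uniform distributions; for uniform over n outcomes, H = log₂(n). H(11-sided) = log₂(11) = 3.459 bits and H(9-sided) = log₂(9) = 3.170 bits. More outcomes in a uniform distribution means higher entropy.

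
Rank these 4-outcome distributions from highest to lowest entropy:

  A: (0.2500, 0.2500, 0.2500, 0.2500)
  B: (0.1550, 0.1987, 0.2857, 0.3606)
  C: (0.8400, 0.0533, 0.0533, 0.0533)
A > B > C

Key insight: Entropy is maximized by uniform distributions and minimized by concentrated distributions.

- Uniform distributions have maximum entropy log₂(4) = 2.0000 bits
- The more "peaked" or concentrated a distribution, the lower its entropy

Entropies:
  H(A) = 2.0000 bits
  H(B) = 1.9272 bits
  H(C) = 0.8879 bits

Ranking: A > B > C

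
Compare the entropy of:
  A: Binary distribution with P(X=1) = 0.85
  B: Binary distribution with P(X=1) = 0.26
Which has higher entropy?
B

For binary distributions, entropy is maximized at p=0.5 and decreases as p moves toward 0 or 1.

H(A) = H(0.85) = 0.6098 bits
H(B) = H(0.26) = 0.8267 bits

Distribution B (p=0.26) is closer to uniform (p=0.5), so it has higher entropy.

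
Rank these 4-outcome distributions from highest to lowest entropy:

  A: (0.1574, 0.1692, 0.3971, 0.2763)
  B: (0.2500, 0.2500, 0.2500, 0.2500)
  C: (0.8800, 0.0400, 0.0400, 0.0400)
B > A > C

Key insight: Entropy is maximized by uniform distributions and minimized by concentrated distributions.

- Uniform distributions have maximum entropy log₂(4) = 2.0000 bits
- The more "peaked" or concentrated a distribution, the lower its entropy

Entropies:
  H(A) = 1.8954 bits
  H(B) = 2.0000 bits
  H(C) = 0.7196 bits

Ranking: B > A > C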